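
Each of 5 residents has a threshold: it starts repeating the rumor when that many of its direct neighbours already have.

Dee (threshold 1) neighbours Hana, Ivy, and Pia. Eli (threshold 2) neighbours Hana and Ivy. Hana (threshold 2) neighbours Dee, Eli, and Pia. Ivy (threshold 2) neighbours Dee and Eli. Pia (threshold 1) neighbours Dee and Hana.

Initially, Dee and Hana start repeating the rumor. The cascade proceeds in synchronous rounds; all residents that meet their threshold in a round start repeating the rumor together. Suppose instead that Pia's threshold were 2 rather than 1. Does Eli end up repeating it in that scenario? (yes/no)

With Pia's threshold at 2:
Round 1 — Dee, Hana start repeating the rumor (initial).
Round 2 — checking thresholds:
  Eli: 1 of 2 neighbours < 2, below threshold.
  Ivy: 1 of 2 neighbours < 2, below threshold.
  Pia: 2 of 2 neighbours ≥ 2, starts repeating the rumor.
Round 3 — no new spreads; cascade stops.

no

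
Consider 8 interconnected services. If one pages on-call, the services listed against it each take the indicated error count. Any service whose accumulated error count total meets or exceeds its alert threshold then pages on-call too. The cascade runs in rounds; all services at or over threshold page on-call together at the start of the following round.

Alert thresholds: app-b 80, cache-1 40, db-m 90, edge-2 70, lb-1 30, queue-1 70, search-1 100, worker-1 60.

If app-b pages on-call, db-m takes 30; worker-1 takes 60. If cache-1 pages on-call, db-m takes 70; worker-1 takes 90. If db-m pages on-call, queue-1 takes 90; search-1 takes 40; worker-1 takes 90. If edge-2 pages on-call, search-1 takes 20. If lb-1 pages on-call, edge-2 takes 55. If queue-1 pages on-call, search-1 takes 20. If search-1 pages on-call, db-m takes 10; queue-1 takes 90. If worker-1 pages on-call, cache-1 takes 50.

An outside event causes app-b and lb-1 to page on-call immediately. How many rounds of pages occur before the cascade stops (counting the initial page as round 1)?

Round 1 — app-b, lb-1 page on-call (initial).
  db-m: +30 → 30 < 90
  edge-2: +55 → 55 < 70
  worker-1: +60 → 60 ≥ 60
Round 2 — worker-1 pages on-call.
  cache-1: +50 → 50 ≥ 40
Round 3 — cache-1 pages on-call.
  db-m: +70 → 100 ≥ 90
Round 4 — db-m pages on-call.
  queue-1: +90 → 90 ≥ 70
  search-1: +40 → 40 < 100
Round 5 — queue-1 pages on-call.
  search-1: +20 → 60 < 100
No further pages.

5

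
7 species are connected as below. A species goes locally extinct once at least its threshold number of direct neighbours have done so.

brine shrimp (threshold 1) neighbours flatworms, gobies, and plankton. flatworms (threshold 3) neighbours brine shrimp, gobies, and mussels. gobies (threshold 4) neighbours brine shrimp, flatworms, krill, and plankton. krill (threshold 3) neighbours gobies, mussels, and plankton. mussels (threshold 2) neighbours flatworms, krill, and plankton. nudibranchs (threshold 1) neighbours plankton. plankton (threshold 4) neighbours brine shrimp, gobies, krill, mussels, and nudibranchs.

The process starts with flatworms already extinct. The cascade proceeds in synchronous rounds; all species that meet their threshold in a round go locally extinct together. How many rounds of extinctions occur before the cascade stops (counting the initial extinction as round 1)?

Round 1 — flatworms goes locally extinct (initial).
Round 2 — checking thresholds:
  brine shrimp: 1 of 3 neighbours ≥ 1, goes locally extinct.
  gobies: 1 of 4 neighbours < 4, not yet.
  mussels: 1 of 3 neighbours < 2, not yet.
Round 3 — no new extinctions; cascade stops.

2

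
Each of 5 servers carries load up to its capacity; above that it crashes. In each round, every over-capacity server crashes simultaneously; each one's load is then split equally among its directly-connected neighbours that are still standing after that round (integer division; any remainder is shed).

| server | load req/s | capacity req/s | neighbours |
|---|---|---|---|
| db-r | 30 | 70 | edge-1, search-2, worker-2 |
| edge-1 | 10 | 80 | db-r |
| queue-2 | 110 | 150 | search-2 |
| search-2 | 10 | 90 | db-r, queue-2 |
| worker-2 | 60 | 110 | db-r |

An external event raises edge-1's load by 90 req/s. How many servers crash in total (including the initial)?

Round 1 — edge-1 at 100 > 80. edge-1 crashes.
  edge-1 sheds 100 req/s to db-r: 100 each.
    db-r: 30+100 = 130 > 70
Round 2 — db-r crashes.
  db-r sheds 130 req/s to search-2, worker-2: 65 each.
    search-2: 10+65 = 75 ≤ 90
    worker-2: 60+65 = 125 > 110
Round 3 — worker-2 crashes.
  worker-2 sheds 125 req/s: no online neighbours, lost.
No further crashes.

3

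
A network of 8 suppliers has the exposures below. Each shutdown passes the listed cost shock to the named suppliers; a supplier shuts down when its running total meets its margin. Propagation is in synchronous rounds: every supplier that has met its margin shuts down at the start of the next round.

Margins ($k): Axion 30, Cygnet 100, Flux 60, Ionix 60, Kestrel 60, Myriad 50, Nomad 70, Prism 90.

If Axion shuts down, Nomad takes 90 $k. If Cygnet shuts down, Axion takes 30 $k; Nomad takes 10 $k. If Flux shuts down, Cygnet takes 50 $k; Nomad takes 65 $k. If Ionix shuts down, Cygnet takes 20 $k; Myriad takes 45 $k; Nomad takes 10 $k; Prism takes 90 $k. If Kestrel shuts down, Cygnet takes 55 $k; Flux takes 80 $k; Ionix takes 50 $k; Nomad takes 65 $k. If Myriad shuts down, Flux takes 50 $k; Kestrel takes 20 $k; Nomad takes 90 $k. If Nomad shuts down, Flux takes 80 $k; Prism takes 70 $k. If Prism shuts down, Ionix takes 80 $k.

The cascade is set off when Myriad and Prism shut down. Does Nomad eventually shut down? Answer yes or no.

yes

Round 1 — Myriad, Prism shut down (initial).
  Flux: +50 → 50 < 60
  Ionix: +80 → 80 ≥ 60
  Kestrel: +20 → 20 < 60
  Nomad: +90 → 90 ≥ 70
Round 2 — Ionix, Nomad shut down.
  Cygnet: +20 → 20 < 100
  Flux: +80 → 130 ≥ 60
Round 3 — Flux shuts down.
  Cygnet: +50 → 70 < 100
No further shutdowns.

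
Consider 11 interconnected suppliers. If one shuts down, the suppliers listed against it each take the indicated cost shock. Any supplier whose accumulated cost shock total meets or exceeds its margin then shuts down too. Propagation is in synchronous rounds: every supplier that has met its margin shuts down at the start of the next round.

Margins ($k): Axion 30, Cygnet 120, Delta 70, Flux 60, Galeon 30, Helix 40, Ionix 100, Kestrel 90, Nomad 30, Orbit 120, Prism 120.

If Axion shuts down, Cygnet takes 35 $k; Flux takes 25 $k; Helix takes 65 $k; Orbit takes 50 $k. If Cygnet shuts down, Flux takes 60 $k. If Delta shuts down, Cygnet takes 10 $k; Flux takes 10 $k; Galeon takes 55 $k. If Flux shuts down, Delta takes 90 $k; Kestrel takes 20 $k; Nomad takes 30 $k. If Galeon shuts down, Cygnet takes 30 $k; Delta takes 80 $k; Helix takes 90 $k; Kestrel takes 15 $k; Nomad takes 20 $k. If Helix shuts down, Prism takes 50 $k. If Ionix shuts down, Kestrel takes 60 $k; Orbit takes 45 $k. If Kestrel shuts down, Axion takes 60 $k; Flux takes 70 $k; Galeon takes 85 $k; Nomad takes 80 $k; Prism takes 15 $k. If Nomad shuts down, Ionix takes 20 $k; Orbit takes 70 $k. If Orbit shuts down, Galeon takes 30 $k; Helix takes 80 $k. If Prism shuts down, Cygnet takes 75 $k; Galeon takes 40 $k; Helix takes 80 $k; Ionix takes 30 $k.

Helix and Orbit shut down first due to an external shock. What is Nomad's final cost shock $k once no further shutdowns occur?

Round 1 — Helix, Orbit shut down (initial).
  Galeon: +30 → 30 ≥ 30
  Prism: +50 → 50 < 120
Round 2 — Galeon shuts down.
  Cygnet: +30 → 30 < 120
  Delta: +80 → 80 ≥ 70
  Kestrel: +15 → 15 < 90
  Nomad: +20 → 20 < 30
Round 3 — Delta shuts down.
  Cygnet: +10 → 40 < 120
  Flux: +10 → 10 < 60
No further shutdowns.

20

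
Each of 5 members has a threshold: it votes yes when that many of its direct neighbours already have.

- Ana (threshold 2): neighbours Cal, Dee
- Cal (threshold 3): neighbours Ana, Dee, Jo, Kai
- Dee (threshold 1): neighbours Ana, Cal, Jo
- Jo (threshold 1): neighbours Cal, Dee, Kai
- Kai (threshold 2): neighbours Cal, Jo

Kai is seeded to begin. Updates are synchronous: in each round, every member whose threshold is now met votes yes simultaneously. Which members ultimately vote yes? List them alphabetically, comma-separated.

Ana, Cal, Dee, Jo, Kai

Round 1 — Kai votes yes (initial).
Round 2 — checking thresholds:
  Cal: 1 of 4 neighbours < 3, not yet.
  Jo: 1 of 3 neighbours ≥ 1, votes yes.
Round 3 — checking thresholds:
  Cal: 2 of 4 neighbours < 3, not yet.
  Dee: 1 of 3 neighbours ≥ 1, votes yes.
Round 4 — checking thresholds:
  Ana: 1 of 2 neighbours < 2, not yet.
  Cal: 3 of 4 neighbours ≥ 3, votes yes.
Round 5 — checking thresholds:
  Ana: 2 of 2 neighbours ≥ 2, votes yes.
Round 6 — no new yes votes; cascade stops.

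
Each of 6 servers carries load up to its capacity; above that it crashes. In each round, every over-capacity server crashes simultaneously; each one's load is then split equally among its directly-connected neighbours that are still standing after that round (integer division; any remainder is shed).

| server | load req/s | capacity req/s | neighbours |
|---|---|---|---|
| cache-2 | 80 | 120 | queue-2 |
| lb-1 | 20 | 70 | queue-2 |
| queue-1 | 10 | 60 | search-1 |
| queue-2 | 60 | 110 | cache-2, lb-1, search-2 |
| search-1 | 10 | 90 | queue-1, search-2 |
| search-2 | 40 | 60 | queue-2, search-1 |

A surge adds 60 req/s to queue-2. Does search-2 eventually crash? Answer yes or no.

yes

Round 1 — queue-2 at 120 > 110. queue-2 crashes.
  queue-2 sheds 120 req/s to cache-2, lb-1, search-2: 40 each.
    cache-2: 80+40 = 120 ≤ 120
    lb-1: 20+40 = 60 ≤ 70
    search-2: 40+40 = 80 > 60
Round 2 — search-2 crashes.
  search-2 sheds 80 req/s to search-1: 80 each.
    search-1: 10+80 = 90 ≤ 90
No further crashes.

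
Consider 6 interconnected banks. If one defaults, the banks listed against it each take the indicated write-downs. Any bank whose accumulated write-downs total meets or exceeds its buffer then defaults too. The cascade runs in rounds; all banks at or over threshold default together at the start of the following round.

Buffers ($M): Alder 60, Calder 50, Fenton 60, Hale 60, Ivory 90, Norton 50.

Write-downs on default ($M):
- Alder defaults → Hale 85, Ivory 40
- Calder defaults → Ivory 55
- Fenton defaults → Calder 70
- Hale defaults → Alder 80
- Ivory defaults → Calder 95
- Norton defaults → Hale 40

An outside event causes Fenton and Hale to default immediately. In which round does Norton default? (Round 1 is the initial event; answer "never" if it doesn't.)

never

Round 1 — Fenton, Hale default (initial).
  Alder: +80 → 80 ≥ 60
  Calder: +70 → 70 ≥ 50
Round 2 — Alder, Calder default.
  Ivory: +40+55 → 95 ≥ 90
Round 3 — Ivory defaults.
No further defaults.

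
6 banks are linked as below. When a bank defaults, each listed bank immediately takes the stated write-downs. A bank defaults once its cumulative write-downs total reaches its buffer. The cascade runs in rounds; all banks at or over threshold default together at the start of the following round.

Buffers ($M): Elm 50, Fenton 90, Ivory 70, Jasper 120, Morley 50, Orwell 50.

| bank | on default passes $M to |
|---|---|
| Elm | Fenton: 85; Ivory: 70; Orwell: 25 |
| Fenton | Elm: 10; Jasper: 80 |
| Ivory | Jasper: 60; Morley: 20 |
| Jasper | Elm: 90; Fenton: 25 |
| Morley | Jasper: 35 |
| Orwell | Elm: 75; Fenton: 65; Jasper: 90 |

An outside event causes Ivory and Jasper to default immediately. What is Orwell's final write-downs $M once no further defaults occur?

25

Round 1 — Ivory, Jasper default (initial).
  Elm: +90 → 90 ≥ 50
  Fenton: +25 → 25 < 90
  Morley: +20 → 20 < 50
Round 2 — Elm defaults.
  Fenton: +85 → 110 ≥ 90
  Orwell: +25 → 25 < 50
Round 3 — Fenton defaults.
No further defaults.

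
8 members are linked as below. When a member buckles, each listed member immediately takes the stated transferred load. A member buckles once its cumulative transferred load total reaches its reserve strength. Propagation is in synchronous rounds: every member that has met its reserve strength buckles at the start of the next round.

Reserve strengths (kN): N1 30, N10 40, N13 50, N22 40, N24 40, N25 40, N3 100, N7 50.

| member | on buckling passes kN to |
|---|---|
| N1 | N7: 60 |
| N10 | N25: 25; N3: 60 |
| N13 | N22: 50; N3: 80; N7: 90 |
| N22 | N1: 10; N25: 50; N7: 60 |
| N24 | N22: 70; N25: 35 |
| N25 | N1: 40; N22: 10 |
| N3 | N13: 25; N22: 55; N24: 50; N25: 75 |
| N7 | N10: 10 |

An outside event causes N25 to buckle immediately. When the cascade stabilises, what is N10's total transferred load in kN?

10

Round 1 — N25 buckles (initial).
  N1: +40 → 40 ≥ 30
  N22: +10 → 10 < 40
Round 2 — N1 buckles.
  N7: +60 → 60 ≥ 50
Round 3 — N7 buckles.
  N10: +10 → 10 < 40
No further bucklings.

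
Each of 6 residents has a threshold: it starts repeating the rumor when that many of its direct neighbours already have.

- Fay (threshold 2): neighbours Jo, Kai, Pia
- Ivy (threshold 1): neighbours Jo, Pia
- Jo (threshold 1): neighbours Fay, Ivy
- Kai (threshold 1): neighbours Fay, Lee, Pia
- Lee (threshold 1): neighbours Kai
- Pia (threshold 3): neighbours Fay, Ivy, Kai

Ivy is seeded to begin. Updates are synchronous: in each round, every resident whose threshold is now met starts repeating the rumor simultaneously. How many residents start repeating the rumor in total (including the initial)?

Round 1 — Ivy starts repeating the rumor (initial).
Round 2 — checking thresholds:
  Jo: 1 of 2 neighbours ≥ 1, starts repeating the rumor.
  Pia: 1 of 3 neighbours < 3, not yet.
Round 3 — no new spreads; cascade stops.

2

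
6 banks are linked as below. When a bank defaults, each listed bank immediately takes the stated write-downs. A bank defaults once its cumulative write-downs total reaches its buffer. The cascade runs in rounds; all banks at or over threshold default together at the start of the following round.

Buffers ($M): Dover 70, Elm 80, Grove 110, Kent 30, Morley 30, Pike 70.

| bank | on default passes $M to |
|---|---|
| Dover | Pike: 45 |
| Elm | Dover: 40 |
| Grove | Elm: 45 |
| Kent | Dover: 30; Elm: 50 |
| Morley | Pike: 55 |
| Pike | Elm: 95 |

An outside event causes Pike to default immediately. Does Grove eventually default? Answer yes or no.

Round 1 — Pike defaults (initial).
  Elm: +95 → 95 ≥ 80
Round 2 — Elm defaults.
  Dover: +40 → 40 < 70
No further defaults.

no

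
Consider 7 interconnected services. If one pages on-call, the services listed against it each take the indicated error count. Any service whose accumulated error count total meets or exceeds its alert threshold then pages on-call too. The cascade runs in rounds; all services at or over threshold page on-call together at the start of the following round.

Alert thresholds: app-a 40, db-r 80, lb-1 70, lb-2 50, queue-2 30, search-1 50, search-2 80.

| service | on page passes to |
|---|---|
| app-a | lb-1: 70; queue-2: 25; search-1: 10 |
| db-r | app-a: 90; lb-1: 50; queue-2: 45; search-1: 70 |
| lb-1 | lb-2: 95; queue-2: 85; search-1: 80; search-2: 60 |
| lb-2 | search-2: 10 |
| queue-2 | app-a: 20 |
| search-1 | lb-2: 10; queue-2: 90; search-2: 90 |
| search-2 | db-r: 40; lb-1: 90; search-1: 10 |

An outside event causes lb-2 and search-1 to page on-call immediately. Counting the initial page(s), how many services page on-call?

Round 1 — lb-2, search-1 page on-call (initial).
  queue-2: +90 → 90 ≥ 30
  search-2: +10+90 → 100 ≥ 80
Round 2 — queue-2, search-2 page on-call.
  app-a: +20 → 20 < 40
  db-r: +40 → 40 < 80
  lb-1: +90 → 90 ≥ 70
Round 3 — lb-1 pages on-call.
No further pages.

5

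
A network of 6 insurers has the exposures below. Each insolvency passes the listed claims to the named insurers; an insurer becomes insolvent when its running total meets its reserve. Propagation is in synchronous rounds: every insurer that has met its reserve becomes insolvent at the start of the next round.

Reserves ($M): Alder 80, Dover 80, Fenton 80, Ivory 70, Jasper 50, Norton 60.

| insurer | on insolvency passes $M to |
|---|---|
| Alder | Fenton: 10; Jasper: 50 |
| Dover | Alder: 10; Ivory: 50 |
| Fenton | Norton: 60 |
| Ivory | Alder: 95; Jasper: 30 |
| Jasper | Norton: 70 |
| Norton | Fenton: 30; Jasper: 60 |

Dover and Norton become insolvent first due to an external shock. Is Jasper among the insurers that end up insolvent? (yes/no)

yes

Round 1 — Dover, Norton become insolvent (initial).
  Alder: +10 → 10 < 80
  Fenton: +30 → 30 < 80
  Ivory: +50 → 50 < 70
  Jasper: +60 → 60 ≥ 50
Round 2 — Jasper becomes insolvent.
No further insolvencies.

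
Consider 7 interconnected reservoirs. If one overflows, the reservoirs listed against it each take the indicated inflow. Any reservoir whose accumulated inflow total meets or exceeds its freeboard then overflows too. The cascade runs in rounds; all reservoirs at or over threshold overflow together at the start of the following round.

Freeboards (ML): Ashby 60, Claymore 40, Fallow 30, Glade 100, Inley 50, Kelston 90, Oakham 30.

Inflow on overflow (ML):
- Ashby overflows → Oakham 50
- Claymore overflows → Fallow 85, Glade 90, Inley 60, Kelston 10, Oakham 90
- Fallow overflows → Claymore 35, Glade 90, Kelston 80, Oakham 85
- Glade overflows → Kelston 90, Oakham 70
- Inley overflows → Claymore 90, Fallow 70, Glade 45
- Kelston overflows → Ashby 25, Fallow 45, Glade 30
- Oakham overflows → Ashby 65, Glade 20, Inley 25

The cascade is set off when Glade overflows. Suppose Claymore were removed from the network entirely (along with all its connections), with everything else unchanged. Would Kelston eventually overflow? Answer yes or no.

yes

With Claymore removed:
Round 1 — Glade overflows (initial).
  Kelston: +90 → 90 ≥ 90
  Oakham: +70 → 70 ≥ 30
Round 2 — Kelston, Oakham overflow.
  Ashby: +25+65 → 90 ≥ 60
  Fallow: +45 → 45 ≥ 30
  Inley: +25 → 25 < 50
Round 3 — Ashby, Fallow overflow.
No further overflows.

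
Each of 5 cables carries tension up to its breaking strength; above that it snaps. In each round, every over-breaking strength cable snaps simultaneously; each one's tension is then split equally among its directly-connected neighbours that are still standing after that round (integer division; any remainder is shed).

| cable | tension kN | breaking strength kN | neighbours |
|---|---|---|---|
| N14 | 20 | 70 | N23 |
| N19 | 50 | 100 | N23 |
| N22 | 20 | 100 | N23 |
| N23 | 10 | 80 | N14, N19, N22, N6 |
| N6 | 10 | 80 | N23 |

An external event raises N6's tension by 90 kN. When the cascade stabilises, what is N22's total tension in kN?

56

Round 1 — N6 at 100 > 80. N6 snaps.
  N6 sheds 100 kN to N23: 100 each.
    N23: 10+100 = 110 > 80
Round 2 — N23 snaps.
  N23 sheds 110 kN to N14, N19, N22: 36 each (2 lost).
    N14: 20+36 = 56 ≤ 70
    N19: 50+36 = 86 ≤ 100
    N22: 20+36 = 56 ≤ 100
No further breaks.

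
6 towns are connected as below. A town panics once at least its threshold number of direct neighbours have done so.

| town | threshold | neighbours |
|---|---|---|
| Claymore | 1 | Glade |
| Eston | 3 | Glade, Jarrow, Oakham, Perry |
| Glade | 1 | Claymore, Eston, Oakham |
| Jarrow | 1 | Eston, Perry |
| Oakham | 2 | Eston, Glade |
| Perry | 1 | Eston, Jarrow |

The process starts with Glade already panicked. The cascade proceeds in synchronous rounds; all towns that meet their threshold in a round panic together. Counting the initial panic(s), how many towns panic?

2

Round 1 — Glade panics (initial).
Round 2 — checking thresholds:
  Claymore: 1 of 1 neighbours ≥ 1, panics.
  Eston: 1 of 4 neighbours < 3, not yet.
  Oakham: 1 of 2 neighbours < 2, not yet.
Round 3 — no new panics; cascade stops.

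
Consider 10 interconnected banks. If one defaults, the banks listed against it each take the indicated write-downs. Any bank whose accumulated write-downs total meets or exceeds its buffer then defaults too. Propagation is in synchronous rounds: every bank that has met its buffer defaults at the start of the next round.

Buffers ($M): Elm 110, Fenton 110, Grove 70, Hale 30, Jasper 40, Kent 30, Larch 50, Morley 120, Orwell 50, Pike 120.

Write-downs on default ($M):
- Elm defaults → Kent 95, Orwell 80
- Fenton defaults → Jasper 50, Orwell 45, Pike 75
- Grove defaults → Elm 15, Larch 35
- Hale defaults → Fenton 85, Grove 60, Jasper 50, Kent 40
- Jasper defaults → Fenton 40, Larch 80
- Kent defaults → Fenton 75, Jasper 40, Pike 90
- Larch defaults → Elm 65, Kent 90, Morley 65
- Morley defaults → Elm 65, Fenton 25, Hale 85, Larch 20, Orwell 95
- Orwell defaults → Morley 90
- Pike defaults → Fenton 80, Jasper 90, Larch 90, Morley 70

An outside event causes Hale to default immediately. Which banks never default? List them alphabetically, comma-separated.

Grove

Round 1 — Hale defaults (initial).
  Fenton: +85 → 85 < 110
  Grove: +60 → 60 < 70
  Jasper: +50 → 50 ≥ 40
  Kent: +40 → 40 ≥ 30
Round 2 — Jasper, Kent default.
  Fenton: +40+75 → 200 ≥ 110
  Larch: +80 → 80 ≥ 50
  Pike: +90 → 90 < 120
Round 3 — Fenton, Larch default.
  Elm: +65 → 65 < 110
  Morley: +65 → 65 < 120
  Orwell: +45 → 45 < 50
  Pike: +75 → 165 ≥ 120
Round 4 — Pike defaults.
  Morley: +70 → 135 ≥ 120
Round 5 — Morley defaults.
  Elm: +65 → 130 ≥ 110
  Orwell: +95 → 140 ≥ 50
Round 6 — Elm, Orwell default.
No further defaults.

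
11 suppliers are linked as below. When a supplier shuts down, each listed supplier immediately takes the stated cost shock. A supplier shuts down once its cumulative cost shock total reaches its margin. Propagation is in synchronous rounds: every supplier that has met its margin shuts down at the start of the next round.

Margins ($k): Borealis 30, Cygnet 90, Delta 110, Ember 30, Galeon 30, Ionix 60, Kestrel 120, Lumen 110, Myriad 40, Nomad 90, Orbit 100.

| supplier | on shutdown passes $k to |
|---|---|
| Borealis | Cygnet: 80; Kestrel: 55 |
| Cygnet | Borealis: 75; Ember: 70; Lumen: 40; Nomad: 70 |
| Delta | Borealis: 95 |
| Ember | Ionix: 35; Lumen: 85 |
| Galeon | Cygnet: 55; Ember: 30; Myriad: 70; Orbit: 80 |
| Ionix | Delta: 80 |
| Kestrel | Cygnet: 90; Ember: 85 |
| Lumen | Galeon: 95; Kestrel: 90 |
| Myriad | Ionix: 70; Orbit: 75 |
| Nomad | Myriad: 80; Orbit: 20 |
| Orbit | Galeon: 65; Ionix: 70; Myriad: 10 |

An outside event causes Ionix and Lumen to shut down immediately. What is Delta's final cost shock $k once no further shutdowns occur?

Round 1 — Ionix, Lumen shut down (initial).
  Delta: +80 → 80 < 110
  Galeon: +95 → 95 ≥ 30
  Kestrel: +90 → 90 < 120
Round 2 — Galeon shuts down.
  Cygnet: +55 → 55 < 90
  Ember: +30 → 30 ≥ 30
  Myriad: +70 → 70 ≥ 40
  Orbit: +80 → 80 < 100
Round 3 — Ember, Myriad shut down.
  Orbit: +75 → 155 ≥ 100
Round 4 — Orbit shuts down.
No further shutdowns.

80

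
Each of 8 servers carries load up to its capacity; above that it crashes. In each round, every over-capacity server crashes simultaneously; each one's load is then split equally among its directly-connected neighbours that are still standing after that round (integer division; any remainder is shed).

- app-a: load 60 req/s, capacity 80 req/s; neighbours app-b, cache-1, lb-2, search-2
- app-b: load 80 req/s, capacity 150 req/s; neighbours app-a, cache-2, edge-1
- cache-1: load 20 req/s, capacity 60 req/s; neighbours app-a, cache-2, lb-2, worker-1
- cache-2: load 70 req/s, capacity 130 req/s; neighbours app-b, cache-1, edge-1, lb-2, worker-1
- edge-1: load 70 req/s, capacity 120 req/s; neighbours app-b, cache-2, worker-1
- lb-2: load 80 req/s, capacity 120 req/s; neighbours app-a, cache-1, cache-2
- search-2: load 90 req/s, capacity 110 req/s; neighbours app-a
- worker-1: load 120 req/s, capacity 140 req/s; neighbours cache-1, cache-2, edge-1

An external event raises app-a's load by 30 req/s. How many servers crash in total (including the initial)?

Round 1 — app-a at 90 > 80. app-a crashes.
  app-a sheds 90 req/s to app-b, cache-1, lb-2, search-2: 22 each (2 lost).
    app-b: 80+22 = 102 ≤ 150
    cache-1: 20+22 = 42 ≤ 60
    lb-2: 80+22 = 102 ≤ 120
    search-2: 90+22 = 112 > 110
Round 2 — search-2 crashes.
  search-2 sheds 112 req/s: no online neighbours, lost.
No further crashes.

2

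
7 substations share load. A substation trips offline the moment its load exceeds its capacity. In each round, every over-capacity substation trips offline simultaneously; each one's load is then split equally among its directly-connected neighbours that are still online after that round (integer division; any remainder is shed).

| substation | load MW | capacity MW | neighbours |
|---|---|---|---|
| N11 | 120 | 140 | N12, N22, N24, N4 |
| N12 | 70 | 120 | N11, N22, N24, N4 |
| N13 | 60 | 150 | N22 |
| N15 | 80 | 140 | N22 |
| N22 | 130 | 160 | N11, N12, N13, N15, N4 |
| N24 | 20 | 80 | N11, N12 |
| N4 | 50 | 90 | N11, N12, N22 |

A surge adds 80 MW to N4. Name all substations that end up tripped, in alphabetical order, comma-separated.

N11, N12, N22, N24, N4

Round 1 — N4 at 130 > 90. N4 trips offline.
  N4 sheds 130 MW to N11, N12, N22: 43 each (1 lost).
    N11: 120+43 = 163 > 140
    N12: 70+43 = 113 ≤ 120
    N22: 130+43 = 173 > 160
Round 2 — N11, N22 trip offline.
  N11 sheds 163 MW to N12, N24: 81 each (1 lost).
    N12: 113+81 = 194 > 120
    N24: 20+81 = 101 > 80
  N22 sheds 173 MW to N12, N13, N15: 57 each (2 lost).
    N12: 194+57 = 251 > 120
    N13: 60+57 = 117 ≤ 150
    N15: 80+57 = 137 ≤ 140
Round 3 — N12, N24 trip offline.
  N12 sheds 251 MW: no online neighbours, lost.
  N24 sheds 101 MW: no online neighbours, lost.
No further trips.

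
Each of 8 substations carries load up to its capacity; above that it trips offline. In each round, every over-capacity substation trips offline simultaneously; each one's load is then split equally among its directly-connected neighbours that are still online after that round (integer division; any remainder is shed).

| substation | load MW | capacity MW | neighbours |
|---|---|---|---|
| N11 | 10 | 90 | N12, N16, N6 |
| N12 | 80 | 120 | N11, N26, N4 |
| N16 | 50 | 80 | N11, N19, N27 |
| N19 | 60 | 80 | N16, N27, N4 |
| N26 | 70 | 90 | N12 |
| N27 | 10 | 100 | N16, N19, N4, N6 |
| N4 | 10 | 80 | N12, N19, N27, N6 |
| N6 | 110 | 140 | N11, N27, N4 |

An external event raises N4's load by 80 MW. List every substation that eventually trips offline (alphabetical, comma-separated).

N11, N12, N16, N19, N26, N27, N4, N6

Round 1 — N4 at 90 > 80. N4 trips offline.
  N4 sheds 90 MW to N12, N19, N27, N6: 22 each (2 lost).
    N12: 80+22 = 102 ≤ 120
    N19: 60+22 = 82 > 80
    N27: 10+22 = 32 ≤ 100
    N6: 110+22 = 132 ≤ 140
Round 2 — N19 trips offline.
  N19 sheds 82 MW to N16, N27: 41 each.
    N16: 50+41 = 91 > 80
    N27: 32+41 = 73 ≤ 100
Round 3 — N16 trips offline.
  N16 sheds 91 MW to N11, N27: 45 each (1 lost).
    N11: 10+45 = 55 ≤ 90
    N27: 73+45 = 118 > 100
Round 4 — N27 trips offline.
  N27 sheds 118 MW to N6: 118 each.
    N6: 132+118 = 250 > 140
Round 5 — N6 trips offline.
  N6 sheds 250 MW to N11: 250 each.
    N11: 55+250 = 305 > 90
Round 6 — N11 trips offline.
  N11 sheds 305 MW to N12: 305 each.
    N12: 102+305 = 407 > 120
Round 7 — N12 trips offline.
  N12 sheds 407 MW to N26: 407 each.
    N26: 70+407 = 477 > 90
Round 8 — N26 trips offline.
  N26 sheds 477 MW: no online neighbours, lost.
No further trips.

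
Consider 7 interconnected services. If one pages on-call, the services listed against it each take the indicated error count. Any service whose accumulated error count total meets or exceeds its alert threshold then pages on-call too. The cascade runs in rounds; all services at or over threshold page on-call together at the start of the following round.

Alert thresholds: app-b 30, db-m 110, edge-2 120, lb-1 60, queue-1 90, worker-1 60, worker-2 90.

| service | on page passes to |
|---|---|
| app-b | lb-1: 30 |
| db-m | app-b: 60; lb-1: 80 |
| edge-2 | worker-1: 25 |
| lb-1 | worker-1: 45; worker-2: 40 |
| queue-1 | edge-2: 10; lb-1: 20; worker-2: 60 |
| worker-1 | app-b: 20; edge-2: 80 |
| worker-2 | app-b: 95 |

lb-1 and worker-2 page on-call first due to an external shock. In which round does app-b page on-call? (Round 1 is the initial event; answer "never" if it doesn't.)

Round 1 — lb-1, worker-2 page on-call (initial).
  app-b: +95 → 95 ≥ 30
  worker-1: +45 → 45 < 60
Round 2 — app-b pages on-call.
No further pages.

2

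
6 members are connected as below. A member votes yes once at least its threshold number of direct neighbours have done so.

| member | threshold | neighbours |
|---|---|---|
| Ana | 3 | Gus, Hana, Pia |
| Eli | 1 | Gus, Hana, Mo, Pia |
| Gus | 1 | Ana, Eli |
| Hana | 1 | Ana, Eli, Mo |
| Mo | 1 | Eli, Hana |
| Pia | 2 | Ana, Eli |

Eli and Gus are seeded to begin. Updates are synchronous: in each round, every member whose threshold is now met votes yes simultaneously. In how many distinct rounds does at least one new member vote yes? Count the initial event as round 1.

2

Round 1 — Eli, Gus vote yes (initial).
Round 2 — checking thresholds:
  Ana: 1 of 3 neighbours < 3, not yet.
  Hana: 1 of 3 neighbours ≥ 1, votes yes.
  Mo: 1 of 2 neighbours ≥ 1, votes yes.
  Pia: 1 of 2 neighbours < 2, not yet.
Round 3 — no new yes votes; cascade stops.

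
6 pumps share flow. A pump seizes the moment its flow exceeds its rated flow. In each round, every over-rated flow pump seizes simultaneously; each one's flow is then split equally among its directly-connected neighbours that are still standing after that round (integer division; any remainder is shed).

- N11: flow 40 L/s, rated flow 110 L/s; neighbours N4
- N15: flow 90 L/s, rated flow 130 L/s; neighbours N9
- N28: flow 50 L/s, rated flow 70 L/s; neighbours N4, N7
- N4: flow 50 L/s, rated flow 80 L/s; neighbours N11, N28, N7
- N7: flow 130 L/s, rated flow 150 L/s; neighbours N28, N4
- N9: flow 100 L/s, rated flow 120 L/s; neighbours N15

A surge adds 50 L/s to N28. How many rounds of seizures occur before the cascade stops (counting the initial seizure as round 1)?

3

Round 1 — N28 at 100 > 70. N28 seizes.
  N28 sheds 100 L/s to N4, N7: 50 each.
    N4: 50+50 = 100 > 80
    N7: 130+50 = 180 > 150
Round 2 — N4, N7 seize.
  N4 sheds 100 L/s to N11: 100 each.
    N11: 40+100 = 140 > 110
  N7 sheds 180 L/s: no online neighbours, lost.
Round 3 — N11 seizes.
  N11 sheds 140 L/s: no online neighbours, lost.
No further seizures.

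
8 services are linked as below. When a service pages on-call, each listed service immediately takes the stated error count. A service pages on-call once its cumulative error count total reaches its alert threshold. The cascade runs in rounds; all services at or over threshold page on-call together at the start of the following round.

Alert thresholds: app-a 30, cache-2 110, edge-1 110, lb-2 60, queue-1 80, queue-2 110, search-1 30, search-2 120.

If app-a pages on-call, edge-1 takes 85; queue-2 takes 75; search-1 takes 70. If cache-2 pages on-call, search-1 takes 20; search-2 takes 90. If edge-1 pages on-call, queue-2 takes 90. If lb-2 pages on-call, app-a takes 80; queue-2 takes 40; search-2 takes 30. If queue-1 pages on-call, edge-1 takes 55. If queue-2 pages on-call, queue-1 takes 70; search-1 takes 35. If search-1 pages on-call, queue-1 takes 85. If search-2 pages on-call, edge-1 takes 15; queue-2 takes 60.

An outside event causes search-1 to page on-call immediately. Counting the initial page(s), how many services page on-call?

2

Round 1 — search-1 pages on-call (initial).
  queue-1: +85 → 85 ≥ 80
Round 2 — queue-1 pages on-call.
  edge-1: +55 → 55 < 110
No further pages.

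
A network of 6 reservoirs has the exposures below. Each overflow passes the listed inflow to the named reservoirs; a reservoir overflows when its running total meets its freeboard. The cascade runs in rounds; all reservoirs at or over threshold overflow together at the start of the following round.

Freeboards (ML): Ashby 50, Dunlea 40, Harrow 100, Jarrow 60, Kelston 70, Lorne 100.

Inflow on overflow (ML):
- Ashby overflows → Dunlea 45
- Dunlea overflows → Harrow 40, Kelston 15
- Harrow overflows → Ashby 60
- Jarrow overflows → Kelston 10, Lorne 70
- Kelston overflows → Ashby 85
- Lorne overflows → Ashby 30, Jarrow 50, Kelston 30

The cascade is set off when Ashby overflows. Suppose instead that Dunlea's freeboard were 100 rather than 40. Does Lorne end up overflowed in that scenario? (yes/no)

With Dunlea's freeboard at 100:
Round 1 — Ashby overflows (initial).
  Dunlea: +45 → 45 < 100
No further overflows.

no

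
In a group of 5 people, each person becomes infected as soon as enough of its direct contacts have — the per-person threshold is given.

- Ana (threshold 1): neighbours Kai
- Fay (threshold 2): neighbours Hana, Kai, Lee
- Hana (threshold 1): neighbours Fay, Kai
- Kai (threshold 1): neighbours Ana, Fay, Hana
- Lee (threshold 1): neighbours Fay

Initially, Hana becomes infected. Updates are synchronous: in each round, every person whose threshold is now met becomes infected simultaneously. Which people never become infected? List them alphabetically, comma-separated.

Round 1 — Hana becomes infected (initial).
Round 2 — checking thresholds:
  Fay: 1 of 3 neighbours < 2, not yet.
  Kai: 1 of 3 neighbours ≥ 1, becomes infected.
Round 3 — checking thresholds:
  Ana: 1 of 1 neighbours ≥ 1, becomes infected.
  Fay: 2 of 3 neighbours ≥ 2, becomes infected.
Round 4 — checking thresholds:
  Lee: 1 of 1 neighbours ≥ 1, becomes infected.
Round 5 — no new infections; cascade stops.

none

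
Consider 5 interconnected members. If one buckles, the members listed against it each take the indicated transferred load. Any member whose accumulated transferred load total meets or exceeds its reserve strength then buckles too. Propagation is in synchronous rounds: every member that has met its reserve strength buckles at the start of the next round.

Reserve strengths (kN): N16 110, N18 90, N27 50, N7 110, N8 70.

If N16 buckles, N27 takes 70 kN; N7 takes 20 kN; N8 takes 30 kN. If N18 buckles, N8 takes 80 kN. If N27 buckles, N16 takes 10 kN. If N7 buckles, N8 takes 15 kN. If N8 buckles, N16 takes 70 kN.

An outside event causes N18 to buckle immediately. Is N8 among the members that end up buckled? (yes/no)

yes

Round 1 — N18 buckles (initial).
  N8: +80 → 80 ≥ 70
Round 2 — N8 buckles.
  N16: +70 → 70 < 110
No further bucklings.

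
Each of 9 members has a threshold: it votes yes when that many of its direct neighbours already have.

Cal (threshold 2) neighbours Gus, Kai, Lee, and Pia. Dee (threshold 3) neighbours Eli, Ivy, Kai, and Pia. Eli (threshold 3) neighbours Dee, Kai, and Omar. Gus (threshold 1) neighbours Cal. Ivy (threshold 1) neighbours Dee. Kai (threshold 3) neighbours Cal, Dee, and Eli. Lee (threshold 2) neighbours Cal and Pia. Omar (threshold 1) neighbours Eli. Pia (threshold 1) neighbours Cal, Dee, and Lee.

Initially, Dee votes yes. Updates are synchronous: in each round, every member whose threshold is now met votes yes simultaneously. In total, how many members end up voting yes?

Round 1 — Dee votes yes (initial).
Round 2 — checking thresholds:
  Eli: 1 of 3 neighbours < 3, holds.
  Ivy: 1 of 1 neighbours ≥ 1, votes yes.
  Kai: 1 of 3 neighbours < 3, holds.
  Pia: 1 of 3 neighbours ≥ 1, votes yes.
Round 3 — no new yes votes; cascade stops.

3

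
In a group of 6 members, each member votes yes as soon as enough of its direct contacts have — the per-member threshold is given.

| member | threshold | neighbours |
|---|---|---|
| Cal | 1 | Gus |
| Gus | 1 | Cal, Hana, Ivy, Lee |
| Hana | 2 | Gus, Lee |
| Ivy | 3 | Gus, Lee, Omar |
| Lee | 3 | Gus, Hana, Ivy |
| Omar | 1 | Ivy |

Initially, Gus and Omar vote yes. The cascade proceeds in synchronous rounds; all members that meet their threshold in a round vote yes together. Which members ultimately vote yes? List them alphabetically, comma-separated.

Cal, Gus, Omar

Round 1 — Gus, Omar vote yes (initial).
Round 2 — checking thresholds:
  Cal: 1 of 1 neighbours ≥ 1, votes yes.
  Hana: 1 of 2 neighbours < 2, holds.
  Ivy: 2 of 3 neighbours < 3, holds.
  Lee: 1 of 3 neighbours < 3, holds.
Round 3 — no new yes votes; cascade stops.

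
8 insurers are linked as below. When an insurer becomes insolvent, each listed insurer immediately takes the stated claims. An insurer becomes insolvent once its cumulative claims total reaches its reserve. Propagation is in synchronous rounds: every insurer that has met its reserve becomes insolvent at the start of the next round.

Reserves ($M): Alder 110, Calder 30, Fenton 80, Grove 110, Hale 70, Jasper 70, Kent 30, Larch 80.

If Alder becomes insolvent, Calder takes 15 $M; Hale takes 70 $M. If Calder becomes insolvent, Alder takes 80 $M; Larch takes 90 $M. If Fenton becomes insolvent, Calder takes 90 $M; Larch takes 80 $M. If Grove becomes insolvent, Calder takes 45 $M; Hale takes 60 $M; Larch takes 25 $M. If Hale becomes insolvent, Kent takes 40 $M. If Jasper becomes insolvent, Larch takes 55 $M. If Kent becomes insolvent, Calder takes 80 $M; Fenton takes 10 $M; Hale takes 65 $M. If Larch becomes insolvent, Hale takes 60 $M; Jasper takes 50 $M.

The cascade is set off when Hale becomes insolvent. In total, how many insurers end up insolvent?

4

Round 1 — Hale becomes insolvent (initial).
  Kent: +40 → 40 ≥ 30
Round 2 — Kent becomes insolvent.
  Calder: +80 → 80 ≥ 30
  Fenton: +10 → 10 < 80
Round 3 — Calder becomes insolvent.
  Alder: +80 → 80 < 110
  Larch: +90 → 90 ≥ 80
Round 4 — Larch becomes insolvent.
  Jasper: +50 → 50 < 70
No further insolvencies.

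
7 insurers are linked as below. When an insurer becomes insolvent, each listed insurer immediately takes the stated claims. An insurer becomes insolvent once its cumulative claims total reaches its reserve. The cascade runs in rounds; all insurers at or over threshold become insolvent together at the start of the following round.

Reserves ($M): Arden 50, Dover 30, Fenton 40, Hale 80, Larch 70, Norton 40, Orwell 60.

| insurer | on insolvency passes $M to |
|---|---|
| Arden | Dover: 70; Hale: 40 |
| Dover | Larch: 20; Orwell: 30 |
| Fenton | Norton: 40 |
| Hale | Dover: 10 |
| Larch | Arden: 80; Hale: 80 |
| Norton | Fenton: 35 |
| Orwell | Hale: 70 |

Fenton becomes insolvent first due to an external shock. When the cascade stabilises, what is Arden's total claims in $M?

Round 1 — Fenton becomes insolvent (initial).
  Norton: +40 → 40 ≥ 40
Round 2 — Norton becomes insolvent.
No further insolvencies.

0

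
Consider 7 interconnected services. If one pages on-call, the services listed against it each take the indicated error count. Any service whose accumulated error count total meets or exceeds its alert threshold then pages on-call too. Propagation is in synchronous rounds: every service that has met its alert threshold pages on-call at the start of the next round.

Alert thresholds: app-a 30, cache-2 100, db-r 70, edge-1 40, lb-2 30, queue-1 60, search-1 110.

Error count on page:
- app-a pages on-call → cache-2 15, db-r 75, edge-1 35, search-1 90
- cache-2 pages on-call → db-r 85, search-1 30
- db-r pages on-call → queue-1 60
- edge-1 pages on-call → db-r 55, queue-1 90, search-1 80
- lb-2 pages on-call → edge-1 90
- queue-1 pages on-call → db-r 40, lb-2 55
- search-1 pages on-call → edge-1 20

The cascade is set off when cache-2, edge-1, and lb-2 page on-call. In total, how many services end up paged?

Round 1 — cache-2, edge-1, lb-2 page on-call (initial).
  db-r: +85+55 → 140 ≥ 70
  queue-1: +90 → 90 ≥ 60
  search-1: +30+80 → 110 ≥ 110
Round 2 — db-r, queue-1, search-1 page on-call.
No further pages.

6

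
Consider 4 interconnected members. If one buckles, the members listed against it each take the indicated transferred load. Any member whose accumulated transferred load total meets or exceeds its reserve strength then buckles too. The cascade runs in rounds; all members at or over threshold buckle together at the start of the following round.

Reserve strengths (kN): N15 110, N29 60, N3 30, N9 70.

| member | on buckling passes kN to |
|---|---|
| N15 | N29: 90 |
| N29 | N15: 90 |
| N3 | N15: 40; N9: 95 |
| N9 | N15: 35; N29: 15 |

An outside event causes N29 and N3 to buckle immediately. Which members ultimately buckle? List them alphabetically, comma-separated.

Round 1 — N29, N3 buckle (initial).
  N15: +90+40 → 130 ≥ 110
  N9: +95 → 95 ≥ 70
Round 2 — N15, N9 buckle.
No further bucklings.

N15, N29, N3, N9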